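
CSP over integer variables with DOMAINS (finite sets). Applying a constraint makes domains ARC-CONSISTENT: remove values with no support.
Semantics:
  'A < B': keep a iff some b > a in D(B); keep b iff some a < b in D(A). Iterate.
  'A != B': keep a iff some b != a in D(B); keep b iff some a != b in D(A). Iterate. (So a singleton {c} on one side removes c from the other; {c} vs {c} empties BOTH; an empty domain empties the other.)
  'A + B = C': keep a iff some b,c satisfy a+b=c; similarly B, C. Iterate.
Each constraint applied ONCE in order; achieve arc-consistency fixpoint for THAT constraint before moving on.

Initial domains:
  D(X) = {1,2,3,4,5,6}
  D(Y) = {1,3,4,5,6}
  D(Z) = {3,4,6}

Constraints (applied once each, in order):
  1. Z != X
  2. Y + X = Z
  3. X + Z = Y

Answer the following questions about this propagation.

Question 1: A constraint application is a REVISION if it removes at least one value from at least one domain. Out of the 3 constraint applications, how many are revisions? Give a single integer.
Answer: 2

Derivation:
Constraint 1 (Z != X) on D(Z)={3,4,6} D(X)={1,2,3,4,5,6}: no change => not a revision
Constraint 2 (Y + X = Z) on D(Y)={1,3,4,5,6} D(X)={1,2,3,4,5,6} D(Z)={3,4,6}: Y {1,3,4,5,6}->{1,3,4,5}; X {1,2,3,4,5,6}->{1,2,3,5} => REVISION
Constraint 3 (X + Z = Y) on D(X)={1,2,3,5} D(Z)={3,4,6} D(Y)={1,3,4,5}: X {1,2,3,5}->{1,2}; Z {3,4,6}->{3,4}; Y {1,3,4,5}->{4,5} => REVISION
Total revisions = 2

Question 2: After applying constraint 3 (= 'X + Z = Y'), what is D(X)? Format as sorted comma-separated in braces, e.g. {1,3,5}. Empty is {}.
Constraint 1 (Z != X) on D(Z)={3,4,6} D(X)={1,2,3,4,5,6}: no change
Constraint 2 (Y + X = Z) on D(Y)={1,3,4,5,6} D(X)={1,2,3,4,5,6} D(Z)={3,4,6}: Y {1,3,4,5,6}->{1,3,4,5}; X {1,2,3,4,5,6}->{1,2,3,5}
Constraint 3 (X + Z = Y) on D(X)={1,2,3,5} D(Z)={3,4,6} D(Y)={1,3,4,5}: X {1,2,3,5}->{1,2}; Z {3,4,6}->{3,4}; Y {1,3,4,5}->{4,5}
So after constraint 3: D(X) = {1,2}

Answer: {1,2}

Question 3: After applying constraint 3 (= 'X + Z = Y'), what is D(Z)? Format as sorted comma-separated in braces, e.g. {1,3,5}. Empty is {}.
Constraint 1 (Z != X) on D(Z)={3,4,6} D(X)={1,2,3,4,5,6}: no change
Constraint 2 (Y + X = Z) on D(Y)={1,3,4,5,6} D(X)={1,2,3,4,5,6} D(Z)={3,4,6}: Y {1,3,4,5,6}->{1,3,4,5}; X {1,2,3,4,5,6}->{1,2,3,5}
Constraint 3 (X + Z = Y) on D(X)={1,2,3,5} D(Z)={3,4,6} D(Y)={1,3,4,5}: X {1,2,3,5}->{1,2}; Z {3,4,6}->{3,4}; Y {1,3,4,5}->{4,5}
So after constraint 3: D(Z) = {3,4}

Answer: {3,4}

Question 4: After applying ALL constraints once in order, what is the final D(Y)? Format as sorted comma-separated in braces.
Answer: {4,5}

Derivation:
Constraint 1 (Z != X) on D(Z)={3,4,6} D(X)={1,2,3,4,5,6}: no change
Constraint 2 (Y + X = Z) on D(Y)={1,3,4,5,6} D(X)={1,2,3,4,5,6} D(Z)={3,4,6}: Y {1,3,4,5,6}->{1,3,4,5}; X {1,2,3,4,5,6}->{1,2,3,5}
Constraint 3 (X + Z = Y) on D(X)={1,2,3,5} D(Z)={3,4,6} D(Y)={1,3,4,5}: X {1,2,3,5}->{1,2}; Z {3,4,6}->{3,4}; Y {1,3,4,5}->{4,5}
So after all 3 constraints: D(Y) = {4,5}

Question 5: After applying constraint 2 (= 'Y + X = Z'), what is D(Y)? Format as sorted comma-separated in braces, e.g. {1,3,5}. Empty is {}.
Answer: {1,3,4,5}

Derivation:
Constraint 1 (Z != X) on D(Z)={3,4,6} D(X)={1,2,3,4,5,6}: no change
Constraint 2 (Y + X = Z) on D(Y)={1,3,4,5,6} D(X)={1,2,3,4,5,6} D(Z)={3,4,6}: Y {1,3,4,5,6}->{1,3,4,5}; X {1,2,3,4,5,6}->{1,2,3,5}
So after constraint 2: D(Y) = {1,3,4,5}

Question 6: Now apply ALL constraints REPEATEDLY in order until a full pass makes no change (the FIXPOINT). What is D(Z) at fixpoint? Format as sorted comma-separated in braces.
pass 0 (initial): D(Z)={3,4,6}
pass 1: X {1,2,3,4,5,6}->{1,2}; Y {1,3,4,5,6}->{4,5}; Z {3,4,6}->{3,4}
pass 2: X {1,2}->{}; Y {4,5}->{}; Z {3,4}->{}
pass 3: no change
Fixpoint after 3 passes: D(Z) = {}

Answer: {}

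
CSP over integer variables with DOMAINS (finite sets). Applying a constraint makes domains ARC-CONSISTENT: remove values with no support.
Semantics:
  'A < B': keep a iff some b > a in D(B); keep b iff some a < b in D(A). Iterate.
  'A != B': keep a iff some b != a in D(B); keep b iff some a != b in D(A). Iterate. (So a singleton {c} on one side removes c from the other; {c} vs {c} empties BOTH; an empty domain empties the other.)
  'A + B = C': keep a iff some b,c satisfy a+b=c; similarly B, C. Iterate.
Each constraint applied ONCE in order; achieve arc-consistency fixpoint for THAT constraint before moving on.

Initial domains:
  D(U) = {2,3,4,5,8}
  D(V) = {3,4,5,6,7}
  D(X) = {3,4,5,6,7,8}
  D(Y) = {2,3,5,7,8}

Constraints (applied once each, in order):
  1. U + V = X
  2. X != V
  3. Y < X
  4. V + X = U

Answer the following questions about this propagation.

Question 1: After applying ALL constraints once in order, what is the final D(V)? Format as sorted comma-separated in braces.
Constraint 1 (U + V = X) on D(U)={2,3,4,5,8} D(V)={3,4,5,6,7} D(X)={3,4,5,6,7,8}: U {2,3,4,5,8}->{2,3,4,5}; V {3,4,5,6,7}->{3,4,5,6}; X {3,4,5,6,7,8}->{5,6,7,8}
Constraint 2 (X != V) on D(X)={5,6,7,8} D(V)={3,4,5,6}: no change
Constraint 3 (Y < X) on D(Y)={2,3,5,7,8} D(X)={5,6,7,8}: Y {2,3,5,7,8}->{2,3,5,7}
Constraint 4 (V + X = U) on D(V)={3,4,5,6} D(X)={5,6,7,8} D(U)={2,3,4,5}: V {3,4,5,6}->{}; X {5,6,7,8}->{}; U {2,3,4,5}->{}
So after all 4 constraints: D(V) = {}

Answer: {}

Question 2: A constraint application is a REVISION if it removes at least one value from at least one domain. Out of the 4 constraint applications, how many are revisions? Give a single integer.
Constraint 1 (U + V = X) on D(U)={2,3,4,5,8} D(V)={3,4,5,6,7} D(X)={3,4,5,6,7,8}: U {2,3,4,5,8}->{2,3,4,5}; V {3,4,5,6,7}->{3,4,5,6}; X {3,4,5,6,7,8}->{5,6,7,8} => REVISION
Constraint 2 (X != V) on D(X)={5,6,7,8} D(V)={3,4,5,6}: no change => not a revision
Constraint 3 (Y < X) on D(Y)={2,3,5,7,8} D(X)={5,6,7,8}: Y {2,3,5,7,8}->{2,3,5,7} => REVISION
Constraint 4 (V + X = U) on D(V)={3,4,5,6} D(X)={5,6,7,8} D(U)={2,3,4,5}: V {3,4,5,6}->{}; X {5,6,7,8}->{}; U {2,3,4,5}->{} => REVISION
Total revisions = 3

Answer: 3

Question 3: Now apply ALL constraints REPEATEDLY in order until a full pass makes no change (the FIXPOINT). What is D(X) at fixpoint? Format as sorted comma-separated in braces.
pass 0 (initial): D(X)={3,4,5,6,7,8}
pass 1: U {2,3,4,5,8}->{}; V {3,4,5,6,7}->{}; X {3,4,5,6,7,8}->{}; Y {2,3,5,7,8}->{2,3,5,7}
pass 2: Y {2,3,5,7}->{}
pass 3: no change
Fixpoint after 3 passes: D(X) = {}

Answer: {}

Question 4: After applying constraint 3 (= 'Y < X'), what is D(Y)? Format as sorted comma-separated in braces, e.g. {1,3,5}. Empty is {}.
Answer: {2,3,5,7}

Derivation:
Constraint 1 (U + V = X) on D(U)={2,3,4,5,8} D(V)={3,4,5,6,7} D(X)={3,4,5,6,7,8}: U {2,3,4,5,8}->{2,3,4,5}; V {3,4,5,6,7}->{3,4,5,6}; X {3,4,5,6,7,8}->{5,6,7,8}
Constraint 2 (X != V) on D(X)={5,6,7,8} D(V)={3,4,5,6}: no change
Constraint 3 (Y < X) on D(Y)={2,3,5,7,8} D(X)={5,6,7,8}: Y {2,3,5,7,8}->{2,3,5,7}
So after constraint 3: D(Y) = {2,3,5,7}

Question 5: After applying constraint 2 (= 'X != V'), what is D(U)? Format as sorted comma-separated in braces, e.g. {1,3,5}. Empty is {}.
Answer: {2,3,4,5}

Derivation:
Constraint 1 (U + V = X) on D(U)={2,3,4,5,8} D(V)={3,4,5,6,7} D(X)={3,4,5,6,7,8}: U {2,3,4,5,8}->{2,3,4,5}; V {3,4,5,6,7}->{3,4,5,6}; X {3,4,5,6,7,8}->{5,6,7,8}
Constraint 2 (X != V) on D(X)={5,6,7,8} D(V)={3,4,5,6}: no change
So after constraint 2: D(U) = {2,3,4,5}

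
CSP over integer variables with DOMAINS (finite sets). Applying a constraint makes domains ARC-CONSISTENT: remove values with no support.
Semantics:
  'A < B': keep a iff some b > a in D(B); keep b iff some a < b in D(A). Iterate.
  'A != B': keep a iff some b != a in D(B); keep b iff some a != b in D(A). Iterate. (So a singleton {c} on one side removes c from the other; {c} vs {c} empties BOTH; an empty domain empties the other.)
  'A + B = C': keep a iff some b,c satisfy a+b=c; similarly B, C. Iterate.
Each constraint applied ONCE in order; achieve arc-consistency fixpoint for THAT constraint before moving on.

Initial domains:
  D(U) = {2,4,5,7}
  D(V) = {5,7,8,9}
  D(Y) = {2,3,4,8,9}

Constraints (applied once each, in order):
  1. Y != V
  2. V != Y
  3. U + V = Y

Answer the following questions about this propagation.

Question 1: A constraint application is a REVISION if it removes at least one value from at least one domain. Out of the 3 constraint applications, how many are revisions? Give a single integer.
Constraint 1 (Y != V) on D(Y)={2,3,4,8,9} D(V)={5,7,8,9}: no change => not a revision
Constraint 2 (V != Y) on D(V)={5,7,8,9} D(Y)={2,3,4,8,9}: no change => not a revision
Constraint 3 (U + V = Y) on D(U)={2,4,5,7} D(V)={5,7,8,9} D(Y)={2,3,4,8,9}: U {2,4,5,7}->{2,4}; V {5,7,8,9}->{5,7}; Y {2,3,4,8,9}->{9} => REVISION
Total revisions = 1

Answer: 1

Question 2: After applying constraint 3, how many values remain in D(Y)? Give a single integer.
Constraint 1 (Y != V) on D(Y)={2,3,4,8,9} D(V)={5,7,8,9}: no change
Constraint 2 (V != Y) on D(V)={5,7,8,9} D(Y)={2,3,4,8,9}: no change
Constraint 3 (U + V = Y) on D(U)={2,4,5,7} D(V)={5,7,8,9} D(Y)={2,3,4,8,9}: U {2,4,5,7}->{2,4}; V {5,7,8,9}->{5,7}; Y {2,3,4,8,9}->{9}
So after constraint 3: D(Y)={9}, size = 1

Answer: 1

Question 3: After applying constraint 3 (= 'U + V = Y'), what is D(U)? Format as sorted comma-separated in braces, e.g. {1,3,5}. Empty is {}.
Constraint 1 (Y != V) on D(Y)={2,3,4,8,9} D(V)={5,7,8,9}: no change
Constraint 2 (V != Y) on D(V)={5,7,8,9} D(Y)={2,3,4,8,9}: no change
Constraint 3 (U + V = Y) on D(U)={2,4,5,7} D(V)={5,7,8,9} D(Y)={2,3,4,8,9}: U {2,4,5,7}->{2,4}; V {5,7,8,9}->{5,7}; Y {2,3,4,8,9}->{9}
So after constraint 3: D(U) = {2,4}

Answer: {2,4}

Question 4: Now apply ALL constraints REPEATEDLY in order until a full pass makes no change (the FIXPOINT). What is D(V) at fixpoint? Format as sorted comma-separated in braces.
Answer: {5,7}

Derivation:
pass 0 (initial): D(V)={5,7,8,9}
pass 1: U {2,4,5,7}->{2,4}; V {5,7,8,9}->{5,7}; Y {2,3,4,8,9}->{9}
pass 2: no change
Fixpoint after 2 passes: D(V) = {5,7}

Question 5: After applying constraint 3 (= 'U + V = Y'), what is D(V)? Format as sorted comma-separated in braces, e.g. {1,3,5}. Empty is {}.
Answer: {5,7}

Derivation:
Constraint 1 (Y != V) on D(Y)={2,3,4,8,9} D(V)={5,7,8,9}: no change
Constraint 2 (V != Y) on D(V)={5,7,8,9} D(Y)={2,3,4,8,9}: no change
Constraint 3 (U + V = Y) on D(U)={2,4,5,7} D(V)={5,7,8,9} D(Y)={2,3,4,8,9}: U {2,4,5,7}->{2,4}; V {5,7,8,9}->{5,7}; Y {2,3,4,8,9}->{9}
So after constraint 3: D(V) = {5,7}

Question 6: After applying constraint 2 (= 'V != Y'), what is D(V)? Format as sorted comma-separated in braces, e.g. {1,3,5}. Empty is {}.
Constraint 1 (Y != V) on D(Y)={2,3,4,8,9} D(V)={5,7,8,9}: no change
Constraint 2 (V != Y) on D(V)={5,7,8,9} D(Y)={2,3,4,8,9}: no change
So after constraint 2: D(V) = {5,7,8,9}

Answer: {5,7,8,9}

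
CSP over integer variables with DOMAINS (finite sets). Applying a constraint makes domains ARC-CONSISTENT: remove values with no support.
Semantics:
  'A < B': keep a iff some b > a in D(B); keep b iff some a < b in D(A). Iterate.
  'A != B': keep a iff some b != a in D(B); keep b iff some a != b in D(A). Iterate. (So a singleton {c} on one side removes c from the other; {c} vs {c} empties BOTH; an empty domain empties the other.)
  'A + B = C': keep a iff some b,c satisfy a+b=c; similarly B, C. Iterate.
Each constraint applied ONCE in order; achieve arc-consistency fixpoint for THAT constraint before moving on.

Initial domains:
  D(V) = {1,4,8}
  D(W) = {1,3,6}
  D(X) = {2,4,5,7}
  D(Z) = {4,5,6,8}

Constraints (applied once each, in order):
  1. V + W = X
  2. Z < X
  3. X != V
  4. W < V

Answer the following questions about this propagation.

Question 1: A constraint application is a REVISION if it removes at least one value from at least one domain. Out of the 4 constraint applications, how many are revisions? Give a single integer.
Constraint 1 (V + W = X) on D(V)={1,4,8} D(W)={1,3,6} D(X)={2,4,5,7}: V {1,4,8}->{1,4} => REVISION
Constraint 2 (Z < X) on D(Z)={4,5,6,8} D(X)={2,4,5,7}: Z {4,5,6,8}->{4,5,6}; X {2,4,5,7}->{5,7} => REVISION
Constraint 3 (X != V) on D(X)={5,7} D(V)={1,4}: no change => not a revision
Constraint 4 (W < V) on D(W)={1,3,6} D(V)={1,4}: W {1,3,6}->{1,3}; V {1,4}->{4} => REVISION
Total revisions = 3

Answer: 3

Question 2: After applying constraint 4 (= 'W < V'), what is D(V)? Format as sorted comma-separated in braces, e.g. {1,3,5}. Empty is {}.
Answer: {4}

Derivation:
Constraint 1 (V + W = X) on D(V)={1,4,8} D(W)={1,3,6} D(X)={2,4,5,7}: V {1,4,8}->{1,4}
Constraint 2 (Z < X) on D(Z)={4,5,6,8} D(X)={2,4,5,7}: Z {4,5,6,8}->{4,5,6}; X {2,4,5,7}->{5,7}
Constraint 3 (X != V) on D(X)={5,7} D(V)={1,4}: no change
Constraint 4 (W < V) on D(W)={1,3,6} D(V)={1,4}: W {1,3,6}->{1,3}; V {1,4}->{4}
So after constraint 4: D(V) = {4}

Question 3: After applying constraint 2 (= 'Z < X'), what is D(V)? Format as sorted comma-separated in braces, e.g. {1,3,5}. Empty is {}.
Constraint 1 (V + W = X) on D(V)={1,4,8} D(W)={1,3,6} D(X)={2,4,5,7}: V {1,4,8}->{1,4}
Constraint 2 (Z < X) on D(Z)={4,5,6,8} D(X)={2,4,5,7}: Z {4,5,6,8}->{4,5,6}; X {2,4,5,7}->{5,7}
So after constraint 2: D(V) = {1,4}

Answer: {1,4}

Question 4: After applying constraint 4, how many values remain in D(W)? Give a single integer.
Answer: 2

Derivation:
Constraint 1 (V + W = X) on D(V)={1,4,8} D(W)={1,3,6} D(X)={2,4,5,7}: V {1,4,8}->{1,4}
Constraint 2 (Z < X) on D(Z)={4,5,6,8} D(X)={2,4,5,7}: Z {4,5,6,8}->{4,5,6}; X {2,4,5,7}->{5,7}
Constraint 3 (X != V) on D(X)={5,7} D(V)={1,4}: no change
Constraint 4 (W < V) on D(W)={1,3,6} D(V)={1,4}: W {1,3,6}->{1,3}; V {1,4}->{4}
So after constraint 4: D(W)={1,3}, size = 2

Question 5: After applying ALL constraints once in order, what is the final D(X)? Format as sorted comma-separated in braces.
Constraint 1 (V + W = X) on D(V)={1,4,8} D(W)={1,3,6} D(X)={2,4,5,7}: V {1,4,8}->{1,4}
Constraint 2 (Z < X) on D(Z)={4,5,6,8} D(X)={2,4,5,7}: Z {4,5,6,8}->{4,5,6}; X {2,4,5,7}->{5,7}
Constraint 3 (X != V) on D(X)={5,7} D(V)={1,4}: no change
Constraint 4 (W < V) on D(W)={1,3,6} D(V)={1,4}: W {1,3,6}->{1,3}; V {1,4}->{4}
So after all 4 constraints: D(X) = {5,7}

Answer: {5,7}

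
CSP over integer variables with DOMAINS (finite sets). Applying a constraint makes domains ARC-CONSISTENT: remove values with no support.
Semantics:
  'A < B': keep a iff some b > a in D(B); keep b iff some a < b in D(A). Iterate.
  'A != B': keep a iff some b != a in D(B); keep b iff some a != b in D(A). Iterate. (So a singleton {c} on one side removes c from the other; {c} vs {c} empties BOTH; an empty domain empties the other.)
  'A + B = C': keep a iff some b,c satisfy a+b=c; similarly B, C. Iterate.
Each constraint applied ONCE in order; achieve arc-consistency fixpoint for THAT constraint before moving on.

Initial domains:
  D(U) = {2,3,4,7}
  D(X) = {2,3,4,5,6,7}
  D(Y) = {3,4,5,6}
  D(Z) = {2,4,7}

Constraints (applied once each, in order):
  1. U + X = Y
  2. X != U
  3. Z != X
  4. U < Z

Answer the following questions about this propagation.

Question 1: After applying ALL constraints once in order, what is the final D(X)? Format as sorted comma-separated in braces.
Answer: {2,3,4}

Derivation:
Constraint 1 (U + X = Y) on D(U)={2,3,4,7} D(X)={2,3,4,5,6,7} D(Y)={3,4,5,6}: U {2,3,4,7}->{2,3,4}; X {2,3,4,5,6,7}->{2,3,4}; Y {3,4,5,6}->{4,5,6}
Constraint 2 (X != U) on D(X)={2,3,4} D(U)={2,3,4}: no change
Constraint 3 (Z != X) on D(Z)={2,4,7} D(X)={2,3,4}: no change
Constraint 4 (U < Z) on D(U)={2,3,4} D(Z)={2,4,7}: Z {2,4,7}->{4,7}
So after all 4 constraints: D(X) = {2,3,4}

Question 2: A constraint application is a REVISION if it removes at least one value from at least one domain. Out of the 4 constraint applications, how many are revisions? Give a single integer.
Answer: 2

Derivation:
Constraint 1 (U + X = Y) on D(U)={2,3,4,7} D(X)={2,3,4,5,6,7} D(Y)={3,4,5,6}: U {2,3,4,7}->{2,3,4}; X {2,3,4,5,6,7}->{2,3,4}; Y {3,4,5,6}->{4,5,6} => REVISION
Constraint 2 (X != U) on D(X)={2,3,4} D(U)={2,3,4}: no change => not a revision
Constraint 3 (Z != X) on D(Z)={2,4,7} D(X)={2,3,4}: no change => not a revision
Constraint 4 (U < Z) on D(U)={2,3,4} D(Z)={2,4,7}: Z {2,4,7}->{4,7} => REVISION
Total revisions = 2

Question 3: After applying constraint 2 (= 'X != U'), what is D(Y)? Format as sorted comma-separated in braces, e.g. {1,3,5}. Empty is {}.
Constraint 1 (U + X = Y) on D(U)={2,3,4,7} D(X)={2,3,4,5,6,7} D(Y)={3,4,5,6}: U {2,3,4,7}->{2,3,4}; X {2,3,4,5,6,7}->{2,3,4}; Y {3,4,5,6}->{4,5,6}
Constraint 2 (X != U) on D(X)={2,3,4} D(U)={2,3,4}: no change
So after constraint 2: D(Y) = {4,5,6}

Answer: {4,5,6}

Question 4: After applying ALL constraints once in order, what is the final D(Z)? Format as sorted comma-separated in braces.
Answer: {4,7}

Derivation:
Constraint 1 (U + X = Y) on D(U)={2,3,4,7} D(X)={2,3,4,5,6,7} D(Y)={3,4,5,6}: U {2,3,4,7}->{2,3,4}; X {2,3,4,5,6,7}->{2,3,4}; Y {3,4,5,6}->{4,5,6}
Constraint 2 (X != U) on D(X)={2,3,4} D(U)={2,3,4}: no change
Constraint 3 (Z != X) on D(Z)={2,4,7} D(X)={2,3,4}: no change
Constraint 4 (U < Z) on D(U)={2,3,4} D(Z)={2,4,7}: Z {2,4,7}->{4,7}
So after all 4 constraints: D(Z) = {4,7}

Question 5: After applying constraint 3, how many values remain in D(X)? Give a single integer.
Answer: 3

Derivation:
Constraint 1 (U + X = Y) on D(U)={2,3,4,7} D(X)={2,3,4,5,6,7} D(Y)={3,4,5,6}: U {2,3,4,7}->{2,3,4}; X {2,3,4,5,6,7}->{2,3,4}; Y {3,4,5,6}->{4,5,6}
Constraint 2 (X != U) on D(X)={2,3,4} D(U)={2,3,4}: no change
Constraint 3 (Z != X) on D(Z)={2,4,7} D(X)={2,3,4}: no change
So after constraint 3: D(X)={2,3,4}, size = 3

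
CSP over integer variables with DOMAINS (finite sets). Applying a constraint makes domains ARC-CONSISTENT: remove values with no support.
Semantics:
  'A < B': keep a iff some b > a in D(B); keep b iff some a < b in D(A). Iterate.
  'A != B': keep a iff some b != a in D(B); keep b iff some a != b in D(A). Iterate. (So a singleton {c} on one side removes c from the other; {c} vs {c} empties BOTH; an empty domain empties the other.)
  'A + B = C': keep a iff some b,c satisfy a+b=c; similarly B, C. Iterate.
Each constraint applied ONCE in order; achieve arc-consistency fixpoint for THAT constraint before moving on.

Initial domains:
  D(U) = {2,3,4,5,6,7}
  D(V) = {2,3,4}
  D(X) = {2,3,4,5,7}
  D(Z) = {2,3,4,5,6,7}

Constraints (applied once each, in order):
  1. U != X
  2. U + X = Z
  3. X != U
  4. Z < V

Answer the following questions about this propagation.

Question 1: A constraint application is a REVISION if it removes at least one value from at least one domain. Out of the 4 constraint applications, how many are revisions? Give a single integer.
Constraint 1 (U != X) on D(U)={2,3,4,5,6,7} D(X)={2,3,4,5,7}: no change => not a revision
Constraint 2 (U + X = Z) on D(U)={2,3,4,5,6,7} D(X)={2,3,4,5,7} D(Z)={2,3,4,5,6,7}: U {2,3,4,5,6,7}->{2,3,4,5}; X {2,3,4,5,7}->{2,3,4,5}; Z {2,3,4,5,6,7}->{4,5,6,7} => REVISION
Constraint 3 (X != U) on D(X)={2,3,4,5} D(U)={2,3,4,5}: no change => not a revision
Constraint 4 (Z < V) on D(Z)={4,5,6,7} D(V)={2,3,4}: Z {4,5,6,7}->{}; V {2,3,4}->{} => REVISION
Total revisions = 2

Answer: 2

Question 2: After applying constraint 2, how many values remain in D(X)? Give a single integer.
Constraint 1 (U != X) on D(U)={2,3,4,5,6,7} D(X)={2,3,4,5,7}: no change
Constraint 2 (U + X = Z) on D(U)={2,3,4,5,6,7} D(X)={2,3,4,5,7} D(Z)={2,3,4,5,6,7}: U {2,3,4,5,6,7}->{2,3,4,5}; X {2,3,4,5,7}->{2,3,4,5}; Z {2,3,4,5,6,7}->{4,5,6,7}
So after constraint 2: D(X)={2,3,4,5}, size = 4

Answer: 4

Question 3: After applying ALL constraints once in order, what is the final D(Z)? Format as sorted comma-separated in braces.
Answer: {}

Derivation:
Constraint 1 (U != X) on D(U)={2,3,4,5,6,7} D(X)={2,3,4,5,7}: no change
Constraint 2 (U + X = Z) on D(U)={2,3,4,5,6,7} D(X)={2,3,4,5,7} D(Z)={2,3,4,5,6,7}: U {2,3,4,5,6,7}->{2,3,4,5}; X {2,3,4,5,7}->{2,3,4,5}; Z {2,3,4,5,6,7}->{4,5,6,7}
Constraint 3 (X != U) on D(X)={2,3,4,5} D(U)={2,3,4,5}: no change
Constraint 4 (Z < V) on D(Z)={4,5,6,7} D(V)={2,3,4}: Z {4,5,6,7}->{}; V {2,3,4}->{}
So after all 4 constraints: D(Z) = {}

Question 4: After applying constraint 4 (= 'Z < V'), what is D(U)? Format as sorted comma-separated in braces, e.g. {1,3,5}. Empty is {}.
Answer: {2,3,4,5}

Derivation:
Constraint 1 (U != X) on D(U)={2,3,4,5,6,7} D(X)={2,3,4,5,7}: no change
Constraint 2 (U + X = Z) on D(U)={2,3,4,5,6,7} D(X)={2,3,4,5,7} D(Z)={2,3,4,5,6,7}: U {2,3,4,5,6,7}->{2,3,4,5}; X {2,3,4,5,7}->{2,3,4,5}; Z {2,3,4,5,6,7}->{4,5,6,7}
Constraint 3 (X != U) on D(X)={2,3,4,5} D(U)={2,3,4,5}: no change
Constraint 4 (Z < V) on D(Z)={4,5,6,7} D(V)={2,3,4}: Z {4,5,6,7}->{}; V {2,3,4}->{}
So after constraint 4: D(U) = {2,3,4,5}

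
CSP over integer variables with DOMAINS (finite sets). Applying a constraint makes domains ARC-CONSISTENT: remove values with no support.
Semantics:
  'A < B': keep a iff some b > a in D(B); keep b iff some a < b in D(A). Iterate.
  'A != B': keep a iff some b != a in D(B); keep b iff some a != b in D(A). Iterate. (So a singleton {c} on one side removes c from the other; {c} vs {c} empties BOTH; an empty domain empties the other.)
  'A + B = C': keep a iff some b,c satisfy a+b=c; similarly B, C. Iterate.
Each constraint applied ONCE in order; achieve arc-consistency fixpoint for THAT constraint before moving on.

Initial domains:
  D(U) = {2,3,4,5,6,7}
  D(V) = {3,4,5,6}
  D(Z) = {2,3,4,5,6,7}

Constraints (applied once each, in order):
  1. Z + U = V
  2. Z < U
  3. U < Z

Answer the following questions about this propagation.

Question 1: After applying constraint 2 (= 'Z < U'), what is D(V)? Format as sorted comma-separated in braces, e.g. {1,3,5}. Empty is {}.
Answer: {4,5,6}

Derivation:
Constraint 1 (Z + U = V) on D(Z)={2,3,4,5,6,7} D(U)={2,3,4,5,6,7} D(V)={3,4,5,6}: Z {2,3,4,5,6,7}->{2,3,4}; U {2,3,4,5,6,7}->{2,3,4}; V {3,4,5,6}->{4,5,6}
Constraint 2 (Z < U) on D(Z)={2,3,4} D(U)={2,3,4}: Z {2,3,4}->{2,3}; U {2,3,4}->{3,4}
So after constraint 2: D(V) = {4,5,6}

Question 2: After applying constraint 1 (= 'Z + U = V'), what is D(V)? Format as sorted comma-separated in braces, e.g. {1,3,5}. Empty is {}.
Constraint 1 (Z + U = V) on D(Z)={2,3,4,5,6,7} D(U)={2,3,4,5,6,7} D(V)={3,4,5,6}: Z {2,3,4,5,6,7}->{2,3,4}; U {2,3,4,5,6,7}->{2,3,4}; V {3,4,5,6}->{4,5,6}
So after constraint 1: D(V) = {4,5,6}

Answer: {4,5,6}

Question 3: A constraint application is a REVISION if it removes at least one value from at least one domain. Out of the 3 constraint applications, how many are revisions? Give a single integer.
Constraint 1 (Z + U = V) on D(Z)={2,3,4,5,6,7} D(U)={2,3,4,5,6,7} D(V)={3,4,5,6}: Z {2,3,4,5,6,7}->{2,3,4}; U {2,3,4,5,6,7}->{2,3,4}; V {3,4,5,6}->{4,5,6} => REVISION
Constraint 2 (Z < U) on D(Z)={2,3,4} D(U)={2,3,4}: Z {2,3,4}->{2,3}; U {2,3,4}->{3,4} => REVISION
Constraint 3 (U < Z) on D(U)={3,4} D(Z)={2,3}: U {3,4}->{}; Z {2,3}->{} => REVISION
Total revisions = 3

Answer: 3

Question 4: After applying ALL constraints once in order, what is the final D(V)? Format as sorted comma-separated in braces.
Answer: {4,5,6}

Derivation:
Constraint 1 (Z + U = V) on D(Z)={2,3,4,5,6,7} D(U)={2,3,4,5,6,7} D(V)={3,4,5,6}: Z {2,3,4,5,6,7}->{2,3,4}; U {2,3,4,5,6,7}->{2,3,4}; V {3,4,5,6}->{4,5,6}
Constraint 2 (Z < U) on D(Z)={2,3,4} D(U)={2,3,4}: Z {2,3,4}->{2,3}; U {2,3,4}->{3,4}
Constraint 3 (U < Z) on D(U)={3,4} D(Z)={2,3}: U {3,4}->{}; Z {2,3}->{}
So after all 3 constraints: D(V) = {4,5,6}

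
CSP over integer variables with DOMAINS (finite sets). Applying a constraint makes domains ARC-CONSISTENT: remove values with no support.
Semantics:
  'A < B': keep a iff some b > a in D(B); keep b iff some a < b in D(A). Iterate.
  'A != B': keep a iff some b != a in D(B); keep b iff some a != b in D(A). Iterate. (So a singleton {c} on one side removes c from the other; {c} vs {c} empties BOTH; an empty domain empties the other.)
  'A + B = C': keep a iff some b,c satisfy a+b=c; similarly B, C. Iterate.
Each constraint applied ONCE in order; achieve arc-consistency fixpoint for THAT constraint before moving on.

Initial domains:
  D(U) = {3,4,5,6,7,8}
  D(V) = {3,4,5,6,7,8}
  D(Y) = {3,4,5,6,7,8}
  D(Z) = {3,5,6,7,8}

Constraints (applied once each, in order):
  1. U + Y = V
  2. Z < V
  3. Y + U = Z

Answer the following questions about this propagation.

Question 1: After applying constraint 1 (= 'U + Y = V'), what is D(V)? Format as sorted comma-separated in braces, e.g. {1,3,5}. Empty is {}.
Answer: {6,7,8}

Derivation:
Constraint 1 (U + Y = V) on D(U)={3,4,5,6,7,8} D(Y)={3,4,5,6,7,8} D(V)={3,4,5,6,7,8}: U {3,4,5,6,7,8}->{3,4,5}; Y {3,4,5,6,7,8}->{3,4,5}; V {3,4,5,6,7,8}->{6,7,8}
So after constraint 1: D(V) = {6,7,8}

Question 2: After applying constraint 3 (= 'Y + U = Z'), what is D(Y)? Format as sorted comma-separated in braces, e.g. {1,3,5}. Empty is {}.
Answer: {3,4}

Derivation:
Constraint 1 (U + Y = V) on D(U)={3,4,5,6,7,8} D(Y)={3,4,5,6,7,8} D(V)={3,4,5,6,7,8}: U {3,4,5,6,7,8}->{3,4,5}; Y {3,4,5,6,7,8}->{3,4,5}; V {3,4,5,6,7,8}->{6,7,8}
Constraint 2 (Z < V) on D(Z)={3,5,6,7,8} D(V)={6,7,8}: Z {3,5,6,7,8}->{3,5,6,7}
Constraint 3 (Y + U = Z) on D(Y)={3,4,5} D(U)={3,4,5} D(Z)={3,5,6,7}: Y {3,4,5}->{3,4}; U {3,4,5}->{3,4}; Z {3,5,6,7}->{6,7}
So after constraint 3: D(Y) = {3,4}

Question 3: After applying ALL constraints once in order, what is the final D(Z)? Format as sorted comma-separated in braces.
Constraint 1 (U + Y = V) on D(U)={3,4,5,6,7,8} D(Y)={3,4,5,6,7,8} D(V)={3,4,5,6,7,8}: U {3,4,5,6,7,8}->{3,4,5}; Y {3,4,5,6,7,8}->{3,4,5}; V {3,4,5,6,7,8}->{6,7,8}
Constraint 2 (Z < V) on D(Z)={3,5,6,7,8} D(V)={6,7,8}: Z {3,5,6,7,8}->{3,5,6,7}
Constraint 3 (Y + U = Z) on D(Y)={3,4,5} D(U)={3,4,5} D(Z)={3,5,6,7}: Y {3,4,5}->{3,4}; U {3,4,5}->{3,4}; Z {3,5,6,7}->{6,7}
So after all 3 constraints: D(Z) = {6,7}

Answer: {6,7}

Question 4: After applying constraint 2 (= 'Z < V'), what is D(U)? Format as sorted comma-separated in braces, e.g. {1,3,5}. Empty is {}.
Constraint 1 (U + Y = V) on D(U)={3,4,5,6,7,8} D(Y)={3,4,5,6,7,8} D(V)={3,4,5,6,7,8}: U {3,4,5,6,7,8}->{3,4,5}; Y {3,4,5,6,7,8}->{3,4,5}; V {3,4,5,6,7,8}->{6,7,8}
Constraint 2 (Z < V) on D(Z)={3,5,6,7,8} D(V)={6,7,8}: Z {3,5,6,7,8}->{3,5,6,7}
So after constraint 2: D(U) = {3,4,5}

Answer: {3,4,5}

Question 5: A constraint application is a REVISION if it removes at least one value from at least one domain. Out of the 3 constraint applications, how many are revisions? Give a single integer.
Constraint 1 (U + Y = V) on D(U)={3,4,5,6,7,8} D(Y)={3,4,5,6,7,8} D(V)={3,4,5,6,7,8}: U {3,4,5,6,7,8}->{3,4,5}; Y {3,4,5,6,7,8}->{3,4,5}; V {3,4,5,6,7,8}->{6,7,8} => REVISION
Constraint 2 (Z < V) on D(Z)={3,5,6,7,8} D(V)={6,7,8}: Z {3,5,6,7,8}->{3,5,6,7} => REVISION
Constraint 3 (Y + U = Z) on D(Y)={3,4,5} D(U)={3,4,5} D(Z)={3,5,6,7}: Y {3,4,5}->{3,4}; U {3,4,5}->{3,4}; Z {3,5,6,7}->{6,7} => REVISION
Total revisions = 3

Answer: 3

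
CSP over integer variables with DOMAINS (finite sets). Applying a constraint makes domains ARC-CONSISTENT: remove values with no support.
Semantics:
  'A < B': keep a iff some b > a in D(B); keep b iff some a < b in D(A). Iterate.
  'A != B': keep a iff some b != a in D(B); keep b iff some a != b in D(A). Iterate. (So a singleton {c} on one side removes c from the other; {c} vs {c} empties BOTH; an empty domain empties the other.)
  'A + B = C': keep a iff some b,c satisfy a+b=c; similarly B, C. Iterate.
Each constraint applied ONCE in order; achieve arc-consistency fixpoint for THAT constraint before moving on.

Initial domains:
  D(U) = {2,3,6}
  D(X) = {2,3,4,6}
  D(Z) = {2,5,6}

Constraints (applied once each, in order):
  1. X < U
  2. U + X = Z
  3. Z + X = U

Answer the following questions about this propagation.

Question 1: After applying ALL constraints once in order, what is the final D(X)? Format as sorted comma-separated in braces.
Answer: {}

Derivation:
Constraint 1 (X < U) on D(X)={2,3,4,6} D(U)={2,3,6}: X {2,3,4,6}->{2,3,4}; U {2,3,6}->{3,6}
Constraint 2 (U + X = Z) on D(U)={3,6} D(X)={2,3,4} D(Z)={2,5,6}: U {3,6}->{3}; X {2,3,4}->{2,3}; Z {2,5,6}->{5,6}
Constraint 3 (Z + X = U) on D(Z)={5,6} D(X)={2,3} D(U)={3}: Z {5,6}->{}; X {2,3}->{}; U {3}->{}
So after all 3 constraints: D(X) = {}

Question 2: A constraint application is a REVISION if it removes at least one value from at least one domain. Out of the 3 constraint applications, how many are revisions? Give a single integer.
Answer: 3

Derivation:
Constraint 1 (X < U) on D(X)={2,3,4,6} D(U)={2,3,6}: X {2,3,4,6}->{2,3,4}; U {2,3,6}->{3,6} => REVISION
Constraint 2 (U + X = Z) on D(U)={3,6} D(X)={2,3,4} D(Z)={2,5,6}: U {3,6}->{3}; X {2,3,4}->{2,3}; Z {2,5,6}->{5,6} => REVISION
Constraint 3 (Z + X = U) on D(Z)={5,6} D(X)={2,3} D(U)={3}: Z {5,6}->{}; X {2,3}->{}; U {3}->{} => REVISION
Total revisions = 3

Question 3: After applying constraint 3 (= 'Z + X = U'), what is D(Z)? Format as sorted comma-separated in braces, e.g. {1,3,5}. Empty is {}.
Answer: {}

Derivation:
Constraint 1 (X < U) on D(X)={2,3,4,6} D(U)={2,3,6}: X {2,3,4,6}->{2,3,4}; U {2,3,6}->{3,6}
Constraint 2 (U + X = Z) on D(U)={3,6} D(X)={2,3,4} D(Z)={2,5,6}: U {3,6}->{3}; X {2,3,4}->{2,3}; Z {2,5,6}->{5,6}
Constraint 3 (Z + X = U) on D(Z)={5,6} D(X)={2,3} D(U)={3}: Z {5,6}->{}; X {2,3}->{}; U {3}->{}
So after constraint 3: D(Z) = {}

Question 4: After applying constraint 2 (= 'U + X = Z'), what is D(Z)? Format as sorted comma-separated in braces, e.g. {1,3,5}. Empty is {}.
Answer: {5,6}

Derivation:
Constraint 1 (X < U) on D(X)={2,3,4,6} D(U)={2,3,6}: X {2,3,4,6}->{2,3,4}; U {2,3,6}->{3,6}
Constraint 2 (U + X = Z) on D(U)={3,6} D(X)={2,3,4} D(Z)={2,5,6}: U {3,6}->{3}; X {2,3,4}->{2,3}; Z {2,5,6}->{5,6}
So after constraint 2: D(Z) = {5,6}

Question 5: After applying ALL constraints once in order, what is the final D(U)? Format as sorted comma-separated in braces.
Constraint 1 (X < U) on D(X)={2,3,4,6} D(U)={2,3,6}: X {2,3,4,6}->{2,3,4}; U {2,3,6}->{3,6}
Constraint 2 (U + X = Z) on D(U)={3,6} D(X)={2,3,4} D(Z)={2,5,6}: U {3,6}->{3}; X {2,3,4}->{2,3}; Z {2,5,6}->{5,6}
Constraint 3 (Z + X = U) on D(Z)={5,6} D(X)={2,3} D(U)={3}: Z {5,6}->{}; X {2,3}->{}; U {3}->{}
So after all 3 constraints: D(U) = {}

Answer: {}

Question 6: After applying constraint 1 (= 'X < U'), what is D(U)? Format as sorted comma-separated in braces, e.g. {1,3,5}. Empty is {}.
Answer: {3,6}

Derivation:
Constraint 1 (X < U) on D(X)={2,3,4,6} D(U)={2,3,6}: X {2,3,4,6}->{2,3,4}; U {2,3,6}->{3,6}
So after constraint 1: D(U) = {3,6}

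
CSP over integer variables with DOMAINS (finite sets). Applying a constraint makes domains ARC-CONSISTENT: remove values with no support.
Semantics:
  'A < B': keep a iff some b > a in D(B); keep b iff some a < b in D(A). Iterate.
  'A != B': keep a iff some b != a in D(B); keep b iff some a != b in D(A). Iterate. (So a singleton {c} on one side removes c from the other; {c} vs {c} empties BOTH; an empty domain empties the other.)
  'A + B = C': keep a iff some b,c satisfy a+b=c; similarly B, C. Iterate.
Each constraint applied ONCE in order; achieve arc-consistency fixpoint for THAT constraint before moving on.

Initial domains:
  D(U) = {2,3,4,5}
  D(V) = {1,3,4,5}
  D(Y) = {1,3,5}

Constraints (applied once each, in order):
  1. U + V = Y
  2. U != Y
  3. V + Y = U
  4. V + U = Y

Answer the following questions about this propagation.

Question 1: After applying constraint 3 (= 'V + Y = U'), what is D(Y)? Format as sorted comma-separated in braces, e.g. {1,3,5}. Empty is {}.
Constraint 1 (U + V = Y) on D(U)={2,3,4,5} D(V)={1,3,4,5} D(Y)={1,3,5}: U {2,3,4,5}->{2,4}; V {1,3,4,5}->{1,3}; Y {1,3,5}->{3,5}
Constraint 2 (U != Y) on D(U)={2,4} D(Y)={3,5}: no change
Constraint 3 (V + Y = U) on D(V)={1,3} D(Y)={3,5} D(U)={2,4}: V {1,3}->{1}; Y {3,5}->{3}; U {2,4}->{4}
So after constraint 3: D(Y) = {3}

Answer: {3}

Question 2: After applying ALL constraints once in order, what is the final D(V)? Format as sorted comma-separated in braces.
Constraint 1 (U + V = Y) on D(U)={2,3,4,5} D(V)={1,3,4,5} D(Y)={1,3,5}: U {2,3,4,5}->{2,4}; V {1,3,4,5}->{1,3}; Y {1,3,5}->{3,5}
Constraint 2 (U != Y) on D(U)={2,4} D(Y)={3,5}: no change
Constraint 3 (V + Y = U) on D(V)={1,3} D(Y)={3,5} D(U)={2,4}: V {1,3}->{1}; Y {3,5}->{3}; U {2,4}->{4}
Constraint 4 (V + U = Y) on D(V)={1} D(U)={4} D(Y)={3}: V {1}->{}; U {4}->{}; Y {3}->{}
So after all 4 constraints: D(V) = {}

Answer: {}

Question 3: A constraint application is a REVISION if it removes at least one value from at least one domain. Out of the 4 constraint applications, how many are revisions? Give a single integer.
Constraint 1 (U + V = Y) on D(U)={2,3,4,5} D(V)={1,3,4,5} D(Y)={1,3,5}: U {2,3,4,5}->{2,4}; V {1,3,4,5}->{1,3}; Y {1,3,5}->{3,5} => REVISION
Constraint 2 (U != Y) on D(U)={2,4} D(Y)={3,5}: no change => not a revision
Constraint 3 (V + Y = U) on D(V)={1,3} D(Y)={3,5} D(U)={2,4}: V {1,3}->{1}; Y {3,5}->{3}; U {2,4}->{4} => REVISION
Constraint 4 (V + U = Y) on D(V)={1} D(U)={4} D(Y)={3}: V {1}->{}; U {4}->{}; Y {3}->{} => REVISION
Total revisions = 3

Answer: 3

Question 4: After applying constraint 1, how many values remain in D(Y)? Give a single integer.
Answer: 2

Derivation:
Constraint 1 (U + V = Y) on D(U)={2,3,4,5} D(V)={1,3,4,5} D(Y)={1,3,5}: U {2,3,4,5}->{2,4}; V {1,3,4,5}->{1,3}; Y {1,3,5}->{3,5}
So after constraint 1: D(Y)={3,5}, size = 2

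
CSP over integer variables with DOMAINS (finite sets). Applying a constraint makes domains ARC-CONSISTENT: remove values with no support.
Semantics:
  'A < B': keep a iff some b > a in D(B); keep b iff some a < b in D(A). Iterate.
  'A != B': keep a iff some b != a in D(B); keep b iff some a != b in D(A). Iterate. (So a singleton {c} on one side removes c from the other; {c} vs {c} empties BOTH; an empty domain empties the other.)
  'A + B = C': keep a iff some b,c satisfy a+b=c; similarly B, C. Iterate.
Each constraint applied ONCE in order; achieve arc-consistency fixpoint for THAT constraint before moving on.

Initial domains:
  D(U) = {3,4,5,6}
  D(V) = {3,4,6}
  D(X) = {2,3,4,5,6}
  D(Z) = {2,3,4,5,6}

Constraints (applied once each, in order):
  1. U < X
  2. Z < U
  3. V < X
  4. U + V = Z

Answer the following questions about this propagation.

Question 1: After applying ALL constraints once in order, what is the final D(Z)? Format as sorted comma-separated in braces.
Answer: {}

Derivation:
Constraint 1 (U < X) on D(U)={3,4,5,6} D(X)={2,3,4,5,6}: U {3,4,5,6}->{3,4,5}; X {2,3,4,5,6}->{4,5,6}
Constraint 2 (Z < U) on D(Z)={2,3,4,5,6} D(U)={3,4,5}: Z {2,3,4,5,6}->{2,3,4}
Constraint 3 (V < X) on D(V)={3,4,6} D(X)={4,5,6}: V {3,4,6}->{3,4}
Constraint 4 (U + V = Z) on D(U)={3,4,5} D(V)={3,4} D(Z)={2,3,4}: U {3,4,5}->{}; V {3,4}->{}; Z {2,3,4}->{}
So after all 4 constraints: D(Z) = {}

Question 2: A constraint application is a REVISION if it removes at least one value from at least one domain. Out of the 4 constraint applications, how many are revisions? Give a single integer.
Answer: 4

Derivation:
Constraint 1 (U < X) on D(U)={3,4,5,6} D(X)={2,3,4,5,6}: U {3,4,5,6}->{3,4,5}; X {2,3,4,5,6}->{4,5,6} => REVISION
Constraint 2 (Z < U) on D(Z)={2,3,4,5,6} D(U)={3,4,5}: Z {2,3,4,5,6}->{2,3,4} => REVISION
Constraint 3 (V < X) on D(V)={3,4,6} D(X)={4,5,6}: V {3,4,6}->{3,4} => REVISION
Constraint 4 (U + V = Z) on D(U)={3,4,5} D(V)={3,4} D(Z)={2,3,4}: U {3,4,5}->{}; V {3,4}->{}; Z {2,3,4}->{} => REVISION
Total revisions = 4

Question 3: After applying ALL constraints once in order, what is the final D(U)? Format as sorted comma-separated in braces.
Answer: {}

Derivation:
Constraint 1 (U < X) on D(U)={3,4,5,6} D(X)={2,3,4,5,6}: U {3,4,5,6}->{3,4,5}; X {2,3,4,5,6}->{4,5,6}
Constraint 2 (Z < U) on D(Z)={2,3,4,5,6} D(U)={3,4,5}: Z {2,3,4,5,6}->{2,3,4}
Constraint 3 (V < X) on D(V)={3,4,6} D(X)={4,5,6}: V {3,4,6}->{3,4}
Constraint 4 (U + V = Z) on D(U)={3,4,5} D(V)={3,4} D(Z)={2,3,4}: U {3,4,5}->{}; V {3,4}->{}; Z {2,3,4}->{}
So after all 4 constraints: D(U) = {}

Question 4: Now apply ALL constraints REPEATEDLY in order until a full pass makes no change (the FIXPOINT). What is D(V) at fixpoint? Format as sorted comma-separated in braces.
Answer: {}

Derivation:
pass 0 (initial): D(V)={3,4,6}
pass 1: U {3,4,5,6}->{}; V {3,4,6}->{}; X {2,3,4,5,6}->{4,5,6}; Z {2,3,4,5,6}->{}
pass 2: X {4,5,6}->{}
pass 3: no change
Fixpoint after 3 passes: D(V) = {}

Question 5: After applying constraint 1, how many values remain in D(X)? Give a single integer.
Answer: 3

Derivation:
Constraint 1 (U < X) on D(U)={3,4,5,6} D(X)={2,3,4,5,6}: U {3,4,5,6}->{3,4,5}; X {2,3,4,5,6}->{4,5,6}
So after constraint 1: D(X)={4,5,6}, size = 3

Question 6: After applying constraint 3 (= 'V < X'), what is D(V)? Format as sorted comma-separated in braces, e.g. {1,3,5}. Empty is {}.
Answer: {3,4}

Derivation:
Constraint 1 (U < X) on D(U)={3,4,5,6} D(X)={2,3,4,5,6}: U {3,4,5,6}->{3,4,5}; X {2,3,4,5,6}->{4,5,6}
Constraint 2 (Z < U) on D(Z)={2,3,4,5,6} D(U)={3,4,5}: Z {2,3,4,5,6}->{2,3,4}
Constraint 3 (V < X) on D(V)={3,4,6} D(X)={4,5,6}: V {3,4,6}->{3,4}
So after constraint 3: D(V) = {3,4}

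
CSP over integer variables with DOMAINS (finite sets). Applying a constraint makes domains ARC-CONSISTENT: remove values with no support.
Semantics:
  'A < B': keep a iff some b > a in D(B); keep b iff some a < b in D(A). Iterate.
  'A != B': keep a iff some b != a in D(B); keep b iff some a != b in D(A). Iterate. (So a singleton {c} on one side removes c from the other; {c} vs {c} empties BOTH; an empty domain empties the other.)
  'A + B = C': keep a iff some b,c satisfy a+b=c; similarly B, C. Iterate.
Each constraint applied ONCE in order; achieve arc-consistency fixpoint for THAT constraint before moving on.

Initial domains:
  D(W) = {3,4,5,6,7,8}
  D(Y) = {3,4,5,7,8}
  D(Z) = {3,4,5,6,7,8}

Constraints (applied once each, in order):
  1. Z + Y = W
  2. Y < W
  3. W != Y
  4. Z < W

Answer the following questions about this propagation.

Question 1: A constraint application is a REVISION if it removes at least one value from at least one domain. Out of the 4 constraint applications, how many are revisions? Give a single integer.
Constraint 1 (Z + Y = W) on D(Z)={3,4,5,6,7,8} D(Y)={3,4,5,7,8} D(W)={3,4,5,6,7,8}: Z {3,4,5,6,7,8}->{3,4,5}; Y {3,4,5,7,8}->{3,4,5}; W {3,4,5,6,7,8}->{6,7,8} => REVISION
Constraint 2 (Y < W) on D(Y)={3,4,5} D(W)={6,7,8}: no change => not a revision
Constraint 3 (W != Y) on D(W)={6,7,8} D(Y)={3,4,5}: no change => not a revision
Constraint 4 (Z < W) on D(Z)={3,4,5} D(W)={6,7,8}: no change => not a revision
Total revisions = 1

Answer: 1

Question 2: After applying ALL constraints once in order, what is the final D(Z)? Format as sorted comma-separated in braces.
Answer: {3,4,5}

Derivation:
Constraint 1 (Z + Y = W) on D(Z)={3,4,5,6,7,8} D(Y)={3,4,5,7,8} D(W)={3,4,5,6,7,8}: Z {3,4,5,6,7,8}->{3,4,5}; Y {3,4,5,7,8}->{3,4,5}; W {3,4,5,6,7,8}->{6,7,8}
Constraint 2 (Y < W) on D(Y)={3,4,5} D(W)={6,7,8}: no change
Constraint 3 (W != Y) on D(W)={6,7,8} D(Y)={3,4,5}: no change
Constraint 4 (Z < W) on D(Z)={3,4,5} D(W)={6,7,8}: no change
So after all 4 constraints: D(Z) = {3,4,5}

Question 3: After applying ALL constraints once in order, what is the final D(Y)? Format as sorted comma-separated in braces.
Constraint 1 (Z + Y = W) on D(Z)={3,4,5,6,7,8} D(Y)={3,4,5,7,8} D(W)={3,4,5,6,7,8}: Z {3,4,5,6,7,8}->{3,4,5}; Y {3,4,5,7,8}->{3,4,5}; W {3,4,5,6,7,8}->{6,7,8}
Constraint 2 (Y < W) on D(Y)={3,4,5} D(W)={6,7,8}: no change
Constraint 3 (W != Y) on D(W)={6,7,8} D(Y)={3,4,5}: no change
Constraint 4 (Z < W) on D(Z)={3,4,5} D(W)={6,7,8}: no change
So after all 4 constraints: D(Y) = {3,4,5}

Answer: {3,4,5}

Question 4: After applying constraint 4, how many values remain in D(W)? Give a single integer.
Answer: 3

Derivation:
Constraint 1 (Z + Y = W) on D(Z)={3,4,5,6,7,8} D(Y)={3,4,5,7,8} D(W)={3,4,5,6,7,8}: Z {3,4,5,6,7,8}->{3,4,5}; Y {3,4,5,7,8}->{3,4,5}; W {3,4,5,6,7,8}->{6,7,8}
Constraint 2 (Y < W) on D(Y)={3,4,5} D(W)={6,7,8}: no change
Constraint 3 (W != Y) on D(W)={6,7,8} D(Y)={3,4,5}: no change
Constraint 4 (Z < W) on D(Z)={3,4,5} D(W)={6,7,8}: no change
So after constraint 4: D(W)={6,7,8}, size = 3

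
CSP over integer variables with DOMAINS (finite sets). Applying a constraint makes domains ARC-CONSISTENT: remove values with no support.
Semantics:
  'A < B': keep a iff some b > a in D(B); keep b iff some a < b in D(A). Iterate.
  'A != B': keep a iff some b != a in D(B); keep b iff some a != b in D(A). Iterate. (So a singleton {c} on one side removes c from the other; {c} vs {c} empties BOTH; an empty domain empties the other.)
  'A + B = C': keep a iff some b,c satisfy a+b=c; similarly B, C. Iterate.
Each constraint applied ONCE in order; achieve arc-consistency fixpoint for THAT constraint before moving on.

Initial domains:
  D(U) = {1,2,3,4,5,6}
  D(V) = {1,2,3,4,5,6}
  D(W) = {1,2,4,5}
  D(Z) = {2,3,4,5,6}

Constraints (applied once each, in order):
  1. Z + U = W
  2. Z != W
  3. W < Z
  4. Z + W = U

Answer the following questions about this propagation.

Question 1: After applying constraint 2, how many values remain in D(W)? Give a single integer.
Answer: 2

Derivation:
Constraint 1 (Z + U = W) on D(Z)={2,3,4,5,6} D(U)={1,2,3,4,5,6} D(W)={1,2,4,5}: Z {2,3,4,5,6}->{2,3,4}; U {1,2,3,4,5,6}->{1,2,3}; W {1,2,4,5}->{4,5}
Constraint 2 (Z != W) on D(Z)={2,3,4} D(W)={4,5}: no change
So after constraint 2: D(W)={4,5}, size = 2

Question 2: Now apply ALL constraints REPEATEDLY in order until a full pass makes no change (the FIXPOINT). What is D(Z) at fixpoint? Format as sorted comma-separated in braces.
pass 0 (initial): D(Z)={2,3,4,5,6}
pass 1: U {1,2,3,4,5,6}->{}; W {1,2,4,5}->{}; Z {2,3,4,5,6}->{}
pass 2: no change
Fixpoint after 2 passes: D(Z) = {}

Answer: {}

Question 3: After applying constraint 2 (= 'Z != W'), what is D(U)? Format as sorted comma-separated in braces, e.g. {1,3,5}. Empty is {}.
Answer: {1,2,3}

Derivation:
Constraint 1 (Z + U = W) on D(Z)={2,3,4,5,6} D(U)={1,2,3,4,5,6} D(W)={1,2,4,5}: Z {2,3,4,5,6}->{2,3,4}; U {1,2,3,4,5,6}->{1,2,3}; W {1,2,4,5}->{4,5}
Constraint 2 (Z != W) on D(Z)={2,3,4} D(W)={4,5}: no change
So after constraint 2: D(U) = {1,2,3}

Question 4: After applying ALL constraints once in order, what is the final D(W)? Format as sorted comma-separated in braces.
Constraint 1 (Z + U = W) on D(Z)={2,3,4,5,6} D(U)={1,2,3,4,5,6} D(W)={1,2,4,5}: Z {2,3,4,5,6}->{2,3,4}; U {1,2,3,4,5,6}->{1,2,3}; W {1,2,4,5}->{4,5}
Constraint 2 (Z != W) on D(Z)={2,3,4} D(W)={4,5}: no change
Constraint 3 (W < Z) on D(W)={4,5} D(Z)={2,3,4}: W {4,5}->{}; Z {2,3,4}->{}
Constraint 4 (Z + W = U) on D(Z)={} D(W)={} D(U)={1,2,3}: U {1,2,3}->{}
So after all 4 constraints: D(W) = {}

Answer: {}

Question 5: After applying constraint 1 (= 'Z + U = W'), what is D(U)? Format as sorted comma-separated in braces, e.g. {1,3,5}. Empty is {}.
Constraint 1 (Z + U = W) on D(Z)={2,3,4,5,6} D(U)={1,2,3,4,5,6} D(W)={1,2,4,5}: Z {2,3,4,5,6}->{2,3,4}; U {1,2,3,4,5,6}->{1,2,3}; W {1,2,4,5}->{4,5}
So after constraint 1: D(U) = {1,2,3}

Answer: {1,2,3}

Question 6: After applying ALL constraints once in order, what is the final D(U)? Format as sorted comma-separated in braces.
Answer: {}

Derivation:
Constraint 1 (Z + U = W) on D(Z)={2,3,4,5,6} D(U)={1,2,3,4,5,6} D(W)={1,2,4,5}: Z {2,3,4,5,6}->{2,3,4}; U {1,2,3,4,5,6}->{1,2,3}; W {1,2,4,5}->{4,5}
Constraint 2 (Z != W) on D(Z)={2,3,4} D(W)={4,5}: no change
Constraint 3 (W < Z) on D(W)={4,5} D(Z)={2,3,4}: W {4,5}->{}; Z {2,3,4}->{}
Constraint 4 (Z + W = U) on D(Z)={} D(W)={} D(U)={1,2,3}: U {1,2,3}->{}
So after all 4 constraints: D(U) = {}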